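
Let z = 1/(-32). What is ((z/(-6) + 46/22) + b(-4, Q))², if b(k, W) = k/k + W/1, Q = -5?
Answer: 16168441/4460544 ≈ 3.6248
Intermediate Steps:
z = -1/32 ≈ -0.031250
b(k, W) = 1 + W (b(k, W) = 1 + W*1 = 1 + W)
((z/(-6) + 46/22) + b(-4, Q))² = ((-1/32/(-6) + 46/22) + (1 - 5))² = ((-1/32*(-⅙) + 46*(1/22)) - 4)² = ((1/192 + 23/11) - 4)² = (4427/2112 - 4)² = (-4021/2112)² = 16168441/4460544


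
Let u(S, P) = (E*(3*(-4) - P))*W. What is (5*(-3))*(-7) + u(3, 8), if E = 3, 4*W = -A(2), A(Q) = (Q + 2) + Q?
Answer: 195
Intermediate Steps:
A(Q) = 2 + 2*Q (A(Q) = (2 + Q) + Q = 2 + 2*Q)
W = -3/2 (W = (-(2 + 2*2))/4 = (-(2 + 4))/4 = (-1*6)/4 = (1/4)*(-6) = -3/2 ≈ -1.5000)
u(S, P) = 54 + 9*P/2 (u(S, P) = (3*(3*(-4) - P))*(-3/2) = (3*(-12 - P))*(-3/2) = (-36 - 3*P)*(-3/2) = 54 + 9*P/2)
(5*(-3))*(-7) + u(3, 8) = (5*(-3))*(-7) + (54 + (9/2)*8) = -15*(-7) + (54 + 36) = 105 + 90 = 195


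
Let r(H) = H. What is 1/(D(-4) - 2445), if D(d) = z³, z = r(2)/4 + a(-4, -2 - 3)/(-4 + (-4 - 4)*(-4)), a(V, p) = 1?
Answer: -21952/53669265 ≈ -0.00040902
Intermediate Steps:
z = 15/28 (z = 2/4 + 1/(-4 + (-4 - 4)*(-4)) = 2*(¼) + 1/(-4 - 8*(-4)) = ½ + 1/(-4 + 32) = ½ + 1/28 = 15/28 ≈ 0.53571)
D(d) = 3375/21952 (D(d) = (15/28)³ = 3375/21952)
1/(D(-4) - 2445) = 1/(3375/21952 - 2445) = 1/(-53669265/21952) = -21952/53669265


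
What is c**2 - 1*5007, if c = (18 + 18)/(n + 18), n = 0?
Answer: -5003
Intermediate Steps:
c = 2 (c = (18 + 18)/(0 + 18) = 36/18 = 36*(1/18) = 2)
c**2 - 1*5007 = 2**2 - 1*5007 = 4 - 5007 = -5003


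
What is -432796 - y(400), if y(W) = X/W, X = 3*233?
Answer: -173119099/400 ≈ -4.3280e+5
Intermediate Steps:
X = 699
y(W) = 699/W
-432796 - y(400) = -432796 - 699/400 = -173119099/400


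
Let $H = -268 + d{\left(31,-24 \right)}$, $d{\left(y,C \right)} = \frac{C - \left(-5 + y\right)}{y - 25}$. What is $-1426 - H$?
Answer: $- \frac{3449}{3} \approx -1149.7$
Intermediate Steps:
$d{\left(y,C \right)} = \frac{5 + C - y}{-25 + y}$
$H = - \frac{829}{3}$ ($H = -268 + \frac{5 - 24 - 31}{-25 + 31} = -268 + \frac{5 - 24 - 31}{6} = -268 + \frac{1}{6} \left(-50\right) = -268 - \frac{25}{3} = - \frac{829}{3} \approx -276.33$)
$-1426 - H = -1426 - - \frac{829}{3} = -1426 + \frac{829}{3} = - \frac{3449}{3}$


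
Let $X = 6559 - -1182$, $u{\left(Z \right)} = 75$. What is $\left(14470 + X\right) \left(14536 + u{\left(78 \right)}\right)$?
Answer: $324524921$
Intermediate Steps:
$X = 7741$ ($X = 6559 + 1182 = 7741$)
$\left(14470 + X\right) \left(14536 + u{\left(78 \right)}\right) = \left(14470 + 7741\right) \left(14536 + 75\right) = 22211 \cdot 14611 = 324524921$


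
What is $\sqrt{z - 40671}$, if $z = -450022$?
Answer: $i \sqrt{490693} \approx 700.5 i$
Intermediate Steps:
$\sqrt{z - 40671} = \sqrt{-450022 - 40671} = \sqrt{-490693} = i \sqrt{490693}$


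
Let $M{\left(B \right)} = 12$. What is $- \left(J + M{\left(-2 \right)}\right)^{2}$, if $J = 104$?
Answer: $-13456$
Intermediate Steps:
$- \left(J + M{\left(-2 \right)}\right)^{2} = - \left(104 + 12\right)^{2} = - 116^{2} = \left(-1\right) 13456 = -13456$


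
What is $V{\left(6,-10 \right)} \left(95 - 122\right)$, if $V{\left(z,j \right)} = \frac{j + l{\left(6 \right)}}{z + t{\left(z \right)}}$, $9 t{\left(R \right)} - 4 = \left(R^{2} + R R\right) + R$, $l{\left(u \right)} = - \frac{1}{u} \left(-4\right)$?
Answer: $\frac{567}{34} \approx 16.676$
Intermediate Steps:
$l{\left(u \right)} = \frac{4}{u}$
$t{\left(R \right)} = \frac{4}{9} + \frac{R}{9} + \frac{2 R^{2}}{9}$ ($t{\left(R \right)} = \frac{4}{9} + \frac{\left(R^{2} + R R\right) + R}{9} = \frac{4}{9} + \frac{\left(R^{2} + R^{2}\right) + R}{9} = \frac{4}{9} + \frac{2 R^{2} + R}{9} = \frac{4}{9} + \frac{R + 2 R^{2}}{9} = \frac{4}{9} + \left(\frac{R}{9} + \frac{2 R^{2}}{9}\right) = \frac{4}{9} + \frac{R}{9} + \frac{2 R^{2}}{9}$)
$V{\left(z,j \right)} = \frac{\frac{2}{3} + j}{\frac{4}{9} + \frac{2 z^{2}}{9} + \frac{10 z}{9}}$ ($V{\left(z,j \right)} = \frac{j + \frac{4}{6}}{z + \left(\frac{4}{9} + \frac{z}{9} + \frac{2 z^{2}}{9}\right)} = \frac{j + 4 \cdot \frac{1}{6}}{\frac{4}{9} + \frac{2 z^{2}}{9} + \frac{10 z}{9}} = \frac{j + \frac{2}{3}}{\frac{4}{9} + \frac{2 z^{2}}{9} + \frac{10 z}{9}} = \frac{\frac{2}{3} + j}{\frac{4}{9} + \frac{2 z^{2}}{9} + \frac{10 z}{9}}$)
$V{\left(6,-10 \right)} \left(95 - 122\right) = \frac{3 \left(2 + 3 \left(-10\right)\right)}{2 \left(2 + 6^{2} + 5 \cdot 6\right)} \left(95 - 122\right) = \frac{3 \left(2 - 30\right)}{2 \left(2 + 36 + 30\right)} \left(-27\right) = \frac{3}{2} \cdot \frac{1}{68} \left(-28\right) \left(-27\right) = \left(- \frac{21}{34}\right) \left(-27\right) = \frac{567}{34}$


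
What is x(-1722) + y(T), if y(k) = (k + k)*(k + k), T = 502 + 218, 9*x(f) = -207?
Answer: 2073577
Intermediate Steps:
x(f) = -23 (x(f) = (1/9)*(-207) = -23)
T = 720
y(k) = 4*k**2 (y(k) = (2*k)*(2*k) = 4*k**2)
x(-1722) + y(T) = -23 + 4*720**2 = -23 + 4*518400 = -23 + 2073600 = 2073577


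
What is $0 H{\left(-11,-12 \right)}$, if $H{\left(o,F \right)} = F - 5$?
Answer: $0$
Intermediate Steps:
$H{\left(o,F \right)} = -5 + F$ ($H{\left(o,F \right)} = F - 5 = -5 + F$)
$0 H{\left(-11,-12 \right)} = 0 \left(-5 - 12\right) = 0 \left(-17\right) = 0$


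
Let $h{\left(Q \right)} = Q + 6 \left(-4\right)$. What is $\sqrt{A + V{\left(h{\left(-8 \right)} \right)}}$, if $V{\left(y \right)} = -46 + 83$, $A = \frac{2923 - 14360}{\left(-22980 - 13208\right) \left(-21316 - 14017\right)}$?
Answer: $\frac{\sqrt{15122786392815440061}}{639315302} \approx 6.0828$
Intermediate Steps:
$h{\left(Q \right)} = -24 + Q$ ($h{\left(Q \right)} = Q - 24 = -24 + Q$)
$A = - \frac{11437}{1278630604}$ ($A = - \frac{11437}{\left(-36188\right) \left(-35333\right)} = - \frac{11437}{1278630604} \approx -8.9447 \cdot 10^{-6}$)
$V{\left(y \right)} = 37$
$\sqrt{A + V{\left(h{\left(-8 \right)} \right)}} = \sqrt{- \frac{11437}{1278630604} + 37} = \sqrt{\frac{47309320911}{1278630604}} = \frac{\sqrt{15122786392815440061}}{639315302}$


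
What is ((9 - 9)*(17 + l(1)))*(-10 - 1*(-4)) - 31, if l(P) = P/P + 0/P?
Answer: -31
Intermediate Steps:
l(P) = 1 (l(P) = 1 + 0 = 1)
((9 - 9)*(17 + l(1)))*(-10 - 1*(-4)) - 31 = ((9 - 9)*(17 + 1))*(-10 - 1*(-4)) - 31 = (0*18)*(-10 + 4) - 31 = 0*(-6) - 31 = 0 - 31 = -31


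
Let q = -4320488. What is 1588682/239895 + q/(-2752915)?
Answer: 1081993995358/132082108785 ≈ 8.1918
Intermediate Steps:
1588682/239895 + q/(-2752915) = 1588682/239895 - 4320488/(-2752915) = 1588682*(1/239895) - 4320488*(-1/2752915) = 1588682/239895 + 4320488/2752915 = 1081993995358/132082108785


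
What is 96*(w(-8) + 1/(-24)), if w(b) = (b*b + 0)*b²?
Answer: 393212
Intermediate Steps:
w(b) = b⁴ (w(b) = (b² + 0)*b² = b²*b² = b⁴)
96*(w(-8) + 1/(-24)) = 96*((-8)⁴ + 1/(-24)) = 96*(4096 - 1/24) = 96*(98303/24) = 393212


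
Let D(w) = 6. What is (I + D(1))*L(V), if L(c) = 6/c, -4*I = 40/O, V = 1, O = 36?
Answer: 103/3 ≈ 34.333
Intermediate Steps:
I = -5/18 (I = -10/36 = -1/4*10/9 = -5/18 ≈ -0.27778)
(I + D(1))*L(V) = (-5/18 + 6)*(6/1) = 103*(6*1)/18 = (103/18)*6 = 103/3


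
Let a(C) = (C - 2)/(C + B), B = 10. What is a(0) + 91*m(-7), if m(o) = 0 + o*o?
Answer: 22294/5 ≈ 4458.8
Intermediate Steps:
m(o) = o**2 (m(o) = 0 + o**2 = o**2)
a(C) = (-2 + C)/(10 + C) (a(C) = (C - 2)/(C + 10) = (-2 + C)/(10 + C))
a(0) + 91*m(-7) = (-2 + 0)/(10 + 0) + 91*(-7)**2 = -2/10 + 91*49 = (1/10)*(-2) + 4459 = -1/5 + 4459 = 22294/5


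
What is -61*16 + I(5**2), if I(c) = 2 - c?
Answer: -999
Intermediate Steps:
-61*16 + I(5**2) = -61*16 + (2 - 1*5**2) = -976 + (2 - 1*25) = -976 + (2 - 25) = -976 - 23 = -999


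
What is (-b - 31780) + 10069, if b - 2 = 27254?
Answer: -48967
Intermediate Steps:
b = 27256 (b = 2 + 27254 = 27256)
(-b - 31780) + 10069 = (-1*27256 - 31780) + 10069 = (-27256 - 31780) + 10069 = -59036 + 10069 = -48967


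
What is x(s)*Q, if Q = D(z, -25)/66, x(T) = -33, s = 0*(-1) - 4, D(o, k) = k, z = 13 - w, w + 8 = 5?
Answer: 25/2 ≈ 12.500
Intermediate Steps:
w = -3 (w = -8 + 5 = -3)
z = 16 (z = 13 - 1*(-3) = 13 + 3 = 16)
s = -4 (s = 0 - 4 = -4)
Q = -25/66 ≈ -0.37879
x(s)*Q = -33*(-25/66) = 25/2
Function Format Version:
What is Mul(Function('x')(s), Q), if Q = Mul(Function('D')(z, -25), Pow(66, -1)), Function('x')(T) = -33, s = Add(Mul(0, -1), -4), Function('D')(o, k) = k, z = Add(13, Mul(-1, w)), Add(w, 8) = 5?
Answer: Rational(25, 2) ≈ 12.500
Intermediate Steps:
w = -3 (w = Add(-8, 5) = -3)
z = 16 (z = Add(13, Mul(-1, -3)) = Add(13, 3) = 16)
s = -4 (s = Add(0, -4) = -4)
Q = Rational(-25, 66) (Q = Mul(-25, Pow(66, -1)) = Mul(-25, Rational(1, 66)) = Rational(-25, 66) ≈ -0.37879)
Mul(Function('x')(s), Q) = Mul(-33, Rational(-25, 66)) = Rational(25, 2)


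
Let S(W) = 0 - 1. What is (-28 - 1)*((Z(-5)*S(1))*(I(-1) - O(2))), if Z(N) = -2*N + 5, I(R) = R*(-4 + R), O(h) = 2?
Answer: 1305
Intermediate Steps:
S(W) = -1
Z(N) = 5 - 2*N
(-28 - 1)*((Z(-5)*S(1))*(I(-1) - O(2))) = (-28 - 1)*(((5 - 2*(-5))*(-1))*(-(-4 - 1) - 1*2)) = -29*(5 + 10)*(-1)*(-1*(-5) - 2) = -29*15*(-1)*(5 - 2) = -(-435)*3 = -29*(-45) = 1305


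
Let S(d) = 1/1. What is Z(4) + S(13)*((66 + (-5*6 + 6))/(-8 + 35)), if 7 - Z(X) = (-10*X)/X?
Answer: 167/9 ≈ 18.556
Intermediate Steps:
S(d) = 1
Z(X) = 17 (Z(X) = 7 - (-10*X)/X = 7 - 1*(-10) = 7 + 10 = 17)
Z(4) + S(13)*((66 + (-5*6 + 6))/(-8 + 35)) = 17 + 1*((66 + (-5*6 + 6))/(-8 + 35)) = 17 + 1*((66 + (-30 + 6))/27) = 17 + 1*((66 - 24)*(1/27)) = 17 + 1*(42*(1/27)) = 17 + 1*(14/9) = 17 + 14/9 = 167/9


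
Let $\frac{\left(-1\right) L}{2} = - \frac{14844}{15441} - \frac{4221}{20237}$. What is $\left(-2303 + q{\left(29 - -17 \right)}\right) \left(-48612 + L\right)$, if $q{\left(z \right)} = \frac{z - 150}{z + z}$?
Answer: $\frac{38331846588091470}{342239471} \approx 1.12 \cdot 10^{8}$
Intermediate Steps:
$L = \frac{34816618}{14879977}$ ($L = - 2 \left(- \frac{14844}{15441} - \frac{4221}{20237}\right) = - 2 \left(\left(-14844\right) \frac{1}{15441} - \frac{603}{2891}\right) = - 2 \left(- \frac{4948}{5147} - \frac{603}{2891}\right) = \left(-2\right) \left(- \frac{17408309}{14879977}\right) = \frac{34816618}{14879977} \approx 2.3398$)
$q{\left(z \right)} = \frac{-150 + z}{2 z}$
$\left(-2303 + q{\left(29 - -17 \right)}\right) \left(-48612 + L\right) = \left(-2303 + \frac{-150 + \left(29 - -17\right)}{2 \left(29 - -17\right)}\right) \left(-48612 + \frac{34816618}{14879977}\right) = \left(-2303 + \frac{-150 + \left(29 + 17\right)}{2 \left(29 + 17\right)}\right) \left(- \frac{723310625306}{14879977}\right) = \left(-2303 + \frac{-150 + 46}{2 \cdot 46}\right) \left(- \frac{723310625306}{14879977}\right) = \left(-2303 + \frac{1}{2} \cdot \frac{1}{46} \left(-104\right)\right) \left(- \frac{723310625306}{14879977}\right) = \left(-2303 - \frac{26}{23}\right) \left(- \frac{723310625306}{14879977}\right) = \left(- \frac{52995}{23}\right) \left(- \frac{723310625306}{14879977}\right) = \frac{38331846588091470}{342239471}$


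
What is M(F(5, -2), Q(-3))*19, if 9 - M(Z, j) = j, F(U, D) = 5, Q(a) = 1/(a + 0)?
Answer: 532/3 ≈ 177.33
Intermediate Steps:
Q(a) = 1/a
M(Z, j) = 9 - j
M(F(5, -2), Q(-3))*19 = (9 - 1/(-3))*19 = (9 - 1*(-⅓))*19 = (9 + ⅓)*19 = (28/3)*19 = 532/3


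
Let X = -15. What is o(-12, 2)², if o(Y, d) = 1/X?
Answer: 1/225 ≈ 0.0044444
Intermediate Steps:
o(Y, d) = -1/15 (o(Y, d) = 1/(-15) = -1/15)
o(-12, 2)² = (-1/15)² = 1/225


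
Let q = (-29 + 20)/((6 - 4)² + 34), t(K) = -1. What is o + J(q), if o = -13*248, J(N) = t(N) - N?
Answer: -122541/38 ≈ -3224.8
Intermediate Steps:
q = -9/38 (q = -9/(2² + 34) = -9/(4 + 34) = -9/38 ≈ -0.23684)
J(N) = -1 - N
o = -3224
o + J(q) = -3224 + (-1 - 1*(-9/38)) = -3224 + (-1 + 9/38) = -3224 - 29/38 = -122541/38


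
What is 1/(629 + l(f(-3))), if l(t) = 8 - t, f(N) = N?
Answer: 1/640 ≈ 0.0015625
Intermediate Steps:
1/(629 + l(f(-3))) = 1/(629 + (8 - 1*(-3))) = 1/(629 + (8 + 3)) = 1/(629 + 11) = 1/640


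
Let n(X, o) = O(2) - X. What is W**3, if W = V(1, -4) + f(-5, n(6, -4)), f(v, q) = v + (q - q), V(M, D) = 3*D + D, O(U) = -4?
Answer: -9261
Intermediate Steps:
V(M, D) = 4*D
n(X, o) = -4 - X
f(v, q) = v (f(v, q) = v + 0 = v)
W = -21 (W = 4*(-4) - 5 = -16 - 5 = -21)
W**3 = (-21)**3 = -9261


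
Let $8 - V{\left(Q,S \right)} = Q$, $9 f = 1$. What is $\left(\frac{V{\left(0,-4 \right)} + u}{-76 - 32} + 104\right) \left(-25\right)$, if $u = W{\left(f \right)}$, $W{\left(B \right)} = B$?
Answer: $- \frac{2525375}{972} \approx -2598.1$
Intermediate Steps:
$f = \frac{1}{9}$ ($f = \frac{1}{9} \cdot 1 = \frac{1}{9} \approx 0.11111$)
$V{\left(Q,S \right)} = 8 - Q$
$u = \frac{1}{9} \approx 0.11111$
$\left(\frac{V{\left(0,-4 \right)} + u}{-76 - 32} + 104\right) \left(-25\right) = \left(\frac{\left(8 - 0\right) + \frac{1}{9}}{-76 - 32} + 104\right) \left(-25\right) = \left(\frac{\left(8 + 0\right) + \frac{1}{9}}{-108} + 104\right) \left(-25\right) = \left(\left(8 + \frac{1}{9}\right) \left(- \frac{1}{108}\right) + 104\right) \left(-25\right) = \left(\frac{73}{9} \left(- \frac{1}{108}\right) + 104\right) \left(-25\right) = \left(- \frac{73}{972} + 104\right) \left(-25\right) = \frac{101015}{972} \left(-25\right) = - \frac{2525375}{972}$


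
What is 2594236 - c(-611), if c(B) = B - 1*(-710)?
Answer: 2594137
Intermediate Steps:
c(B) = 710 + B (c(B) = B + 710 = 710 + B)
2594236 - c(-611) = 2594236 - (710 - 611) = 2594236 - 1*99 = 2594236 - 99 = 2594137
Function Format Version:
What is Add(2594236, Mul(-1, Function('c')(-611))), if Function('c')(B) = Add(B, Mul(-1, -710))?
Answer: 2594137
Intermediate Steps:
Function('c')(B) = Add(710, B) (Function('c')(B) = Add(B, 710) = Add(710, B))
Add(2594236, Mul(-1, Function('c')(-611))) = Add(2594236, Mul(-1, Add(710, -611))) = Add(2594236, Mul(-1, 99)) = Add(2594236, -99) = 2594137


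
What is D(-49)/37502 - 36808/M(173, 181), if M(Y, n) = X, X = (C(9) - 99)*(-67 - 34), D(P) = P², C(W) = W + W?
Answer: -1360731035/306803862 ≈ -4.4352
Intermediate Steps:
C(W) = 2*W
X = 8181 (X = (2*9 - 99)*(-67 - 34) = (18 - 99)*(-101) = -81*(-101) = 8181)
M(Y, n) = 8181
D(-49)/37502 - 36808/M(173, 181) = (-49)²/37502 - 36808/8181 = 2401*(1/37502) - 36808*1/8181 = 2401/37502 - 36808/8181 = -1360731035/306803862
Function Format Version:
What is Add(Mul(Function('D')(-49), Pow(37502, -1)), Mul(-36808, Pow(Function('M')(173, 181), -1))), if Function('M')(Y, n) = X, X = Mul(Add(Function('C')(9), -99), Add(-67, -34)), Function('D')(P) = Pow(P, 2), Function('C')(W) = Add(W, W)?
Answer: Rational(-1360731035, 306803862) ≈ -4.4352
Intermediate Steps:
Function('C')(W) = Mul(2, W)
X = 8181 (X = Mul(Add(Mul(2, 9), -99), Add(-67, -34)) = Mul(Add(18, -99), -101) = Mul(-81, -101) = 8181)
Function('M')(Y, n) = 8181
Add(Mul(Function('D')(-49), Pow(37502, -1)), Mul(-36808, Pow(Function('M')(173, 181), -1))) = Add(Mul(Pow(-49, 2), Pow(37502, -1)), Mul(-36808, Pow(8181, -1))) = Add(Mul(2401, Rational(1, 37502)), Mul(-36808, Rational(1, 8181))) = Add(Rational(2401, 37502), Rational(-36808, 8181)) = Rational(-1360731035, 306803862)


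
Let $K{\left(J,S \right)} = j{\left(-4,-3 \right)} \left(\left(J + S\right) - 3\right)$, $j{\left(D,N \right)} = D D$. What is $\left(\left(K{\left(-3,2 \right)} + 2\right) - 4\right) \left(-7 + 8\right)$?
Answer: $-66$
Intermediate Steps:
$j{\left(D,N \right)} = D^{2}$
$K{\left(J,S \right)} = -48 + 16 J + 16 S$ ($K{\left(J,S \right)} = \left(-4\right)^{2} \left(\left(J + S\right) - 3\right) = 16 \left(-3 + J + S\right) = -48 + 16 J + 16 S$)
$\left(\left(K{\left(-3,2 \right)} + 2\right) - 4\right) \left(-7 + 8\right) = \left(\left(\left(-48 + 16 \left(-3\right) + 16 \cdot 2\right) + 2\right) - 4\right) \left(-7 + 8\right) = \left(\left(\left(-48 - 48 + 32\right) + 2\right) - 4\right) 1 = \left(\left(-64 + 2\right) - 4\right) 1 = \left(-62 - 4\right) 1 = \left(-66\right) 1 = -66$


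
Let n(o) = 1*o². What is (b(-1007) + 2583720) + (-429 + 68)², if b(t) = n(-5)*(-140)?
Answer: 2710541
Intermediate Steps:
n(o) = o²
b(t) = -3500 (b(t) = (-5)²*(-140) = 25*(-140) = -3500)
(b(-1007) + 2583720) + (-429 + 68)² = (-3500 + 2583720) + (-429 + 68)² = 2580220 + (-361)² = 2580220 + 130321 = 2710541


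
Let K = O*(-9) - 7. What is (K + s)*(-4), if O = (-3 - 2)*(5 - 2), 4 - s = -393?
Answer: -2100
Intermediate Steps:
s = 397 (s = 4 - 1*(-393) = 4 + 393 = 397)
O = -15 (O = -5*3 = -15)
K = 128 (K = -15*(-9) - 7 = 135 - 7 = 128)
(K + s)*(-4) = (128 + 397)*(-4) = 525*(-4) = -2100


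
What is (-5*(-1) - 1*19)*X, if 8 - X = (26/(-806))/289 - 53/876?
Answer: -442822625/3924042 ≈ -112.85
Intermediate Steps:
X = 63260375/7848084 (X = 8 - ((26/(-806))/289 - 53/876) = 8 - ((26*(-1/806))*(1/289) - 53*1/876) = 8 - (-1/31*1/289 - 53/876) = 8 - (-1/8959 - 53/876) = 8 - 1*(-475703/7848084) = 8 + 475703/7848084 = 63260375/7848084 ≈ 8.0606)
(-5*(-1) - 1*19)*X = (-5*(-1) - 1*19)*(63260375/7848084) = (5 - 19)*(63260375/7848084) = -14*63260375/7848084 = -442822625/3924042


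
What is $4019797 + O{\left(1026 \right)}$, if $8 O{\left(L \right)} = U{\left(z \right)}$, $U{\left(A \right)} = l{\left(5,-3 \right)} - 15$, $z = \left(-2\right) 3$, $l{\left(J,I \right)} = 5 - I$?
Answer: $\frac{32158369}{8} \approx 4.0198 \cdot 10^{6}$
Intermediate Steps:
$z = -6$
$U{\left(A \right)} = -7$ ($U{\left(A \right)} = \left(5 - -3\right) - 15 = \left(5 + 3\right) - 15 = 8 - 15 = -7$)
$O{\left(L \right)} = - \frac{7}{8}$ ($O{\left(L \right)} = \frac{1}{8} \left(-7\right) = - \frac{7}{8}$)
$4019797 + O{\left(1026 \right)} = 4019797 - \frac{7}{8} = \frac{32158369}{8}$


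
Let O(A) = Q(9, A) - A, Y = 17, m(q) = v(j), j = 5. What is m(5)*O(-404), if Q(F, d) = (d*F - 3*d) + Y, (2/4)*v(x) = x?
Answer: -20030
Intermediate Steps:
v(x) = 2*x
m(q) = 10 (m(q) = 2*5 = 10)
Q(F, d) = 17 - 3*d + F*d (Q(F, d) = (d*F - 3*d) + 17 = (F*d - 3*d) + 17 = (-3*d + F*d) + 17 = 17 - 3*d + F*d)
O(A) = 17 + 5*A (O(A) = (17 - 3*A + 9*A) - A = (17 + 6*A) - A = 17 + 5*A)
m(5)*O(-404) = 10*(17 + 5*(-404)) = 10*(17 - 2020) = 10*(-2003) = -20030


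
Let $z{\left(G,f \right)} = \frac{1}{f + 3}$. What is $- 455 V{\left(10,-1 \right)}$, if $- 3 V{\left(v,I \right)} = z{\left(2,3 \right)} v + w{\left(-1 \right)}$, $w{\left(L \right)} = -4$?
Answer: $- \frac{3185}{9} \approx -353.89$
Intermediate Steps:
$z{\left(G,f \right)} = \frac{1}{3 + f}$
$V{\left(v,I \right)} = \frac{4}{3} - \frac{v}{18}$ ($V{\left(v,I \right)} = - \frac{\frac{v}{3 + 3} - 4}{3} = - \frac{\frac{v}{6} - 4}{3} = - \frac{-4 + \frac{v}{6}}{3} = \frac{4}{3} - \frac{v}{18}$)
$- 455 V{\left(10,-1 \right)} = - 455 \left(\frac{4}{3} - \frac{5}{9}\right) = \left(-455\right) \frac{7}{9} = - \frac{3185}{9}$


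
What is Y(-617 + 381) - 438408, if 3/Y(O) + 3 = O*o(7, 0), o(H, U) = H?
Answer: -725565243/1655 ≈ -4.3841e+5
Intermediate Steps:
Y(O) = 3/(-3 + 7*O) (Y(O) = 3/(-3 + O*7) = 3/(-3 + 7*O))
Y(-617 + 381) - 438408 = 3/(-3 + 7*(-617 + 381)) - 438408 = 3/(-3 + 7*(-236)) - 438408 = 3/(-3 - 1652) - 438408 = 3/(-1655) - 438408 = 3*(-1/1655) - 438408 = -3/1655 - 438408 = -725565243/1655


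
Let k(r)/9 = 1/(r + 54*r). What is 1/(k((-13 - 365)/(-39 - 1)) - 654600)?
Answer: -231/151212596 ≈ -1.5277e-6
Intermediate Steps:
k(r) = 9/(55*r) (k(r) = 9/(r + 54*r) = 9/((55*r)) = 9*(1/(55*r)) = 9/(55*r))
1/(k((-13 - 365)/(-39 - 1)) - 654600) = 1/(9/(55*(((-13 - 365)/(-39 - 1)))) - 654600) = 1/(9/(55*((-378/(-40)))) - 654600) = 1/(9/(55*((-378*(-1/40)))) - 654600) = 1/(9/(55*(189/20)) - 654600) = 1/((9/55)*(20/189) - 654600) = 1/(4/231 - 654600) = 1/(-151212596/231) = -231/151212596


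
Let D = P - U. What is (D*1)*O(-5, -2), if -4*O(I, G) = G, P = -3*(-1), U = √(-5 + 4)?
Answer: 3/2 - I/2 ≈ 1.5 - 0.5*I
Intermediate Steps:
U = I (U = √(-1) = I ≈ 1.0*I)
P = 3
O(I, G) = -G/4
D = 3 - I ≈ 3.0 - 1.0*I
(D*1)*O(-5, -2) = ((3 - I)*1)*(-¼*(-2)) = (3 - I)*(½) = 3/2 - I/2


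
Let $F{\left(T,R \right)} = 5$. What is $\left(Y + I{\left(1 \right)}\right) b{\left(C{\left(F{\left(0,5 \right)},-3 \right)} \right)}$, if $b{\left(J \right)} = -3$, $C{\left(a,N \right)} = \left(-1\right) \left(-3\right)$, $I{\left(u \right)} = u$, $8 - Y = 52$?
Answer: $129$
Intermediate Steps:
$Y = -44$ ($Y = 8 - 52 = -44$)
$C{\left(a,N \right)} = 3$
$\left(Y + I{\left(1 \right)}\right) b{\left(C{\left(F{\left(0,5 \right)},-3 \right)} \right)} = \left(-44 + 1\right) \left(-3\right) = \left(-43\right) \left(-3\right) = 129$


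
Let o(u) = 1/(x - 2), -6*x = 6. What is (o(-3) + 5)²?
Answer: 196/9 ≈ 21.778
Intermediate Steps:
x = -1 (x = -⅙*6 = -1)
o(u) = -⅓ (o(u) = 1/(-1 - 2) = 1/(-3) = -⅓)
(o(-3) + 5)² = (-⅓ + 5)² = (14/3)² = 196/9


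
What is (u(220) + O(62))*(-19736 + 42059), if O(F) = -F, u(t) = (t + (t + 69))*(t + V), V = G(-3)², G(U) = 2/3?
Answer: 7510186418/3 ≈ 2.5034e+9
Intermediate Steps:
G(U) = ⅔ (G(U) = 2*(⅓) = ⅔)
V = 4/9 (V = (⅔)² = 4/9 ≈ 0.44444)
u(t) = (69 + 2*t)*(4/9 + t) (u(t) = (t + (t + 69))*(t + 4/9) = (t + (69 + t))*(4/9 + t) = (69 + 2*t)*(4/9 + t))
(u(220) + O(62))*(-19736 + 42059) = ((92/3 + 2*220² + (629/9)*220) - 1*62)*(-19736 + 42059) = ((92/3 + 2*48400 + 138380/9) - 62)*22323 = ((92/3 + 96800 + 138380/9) - 62)*22323 = (1009856/9 - 62)*22323 = (1009298/9)*22323 = 7510186418/3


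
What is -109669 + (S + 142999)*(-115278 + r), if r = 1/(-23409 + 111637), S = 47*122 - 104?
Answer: -1511677688664439/88228 ≈ -1.7134e+10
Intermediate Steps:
S = 5630 (S = 5734 - 104 = 5630)
r = 1/88228 ≈ 1.1334e-5
-109669 + (S + 142999)*(-115278 + r) = -109669 + (5630 + 142999)*(-115278 + 1/88228) = -109669 + 148629*(-10170747383/88228) = -109669 - 1511668012787907/88228 = -1511677688664439/88228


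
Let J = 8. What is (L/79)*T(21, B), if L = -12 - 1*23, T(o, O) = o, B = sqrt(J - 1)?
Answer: -735/79 ≈ -9.3038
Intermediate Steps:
B = sqrt(7) (B = sqrt(8 - 1) = sqrt(7) ≈ 2.6458)
L = -35 (L = -12 - 23 = -35)
(L/79)*T(21, B) = -35/79*21 = -735/79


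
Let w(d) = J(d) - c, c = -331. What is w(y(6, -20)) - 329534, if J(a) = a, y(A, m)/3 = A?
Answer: -329185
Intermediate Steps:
y(A, m) = 3*A
w(d) = 331 + d (w(d) = d - 1*(-331) = d + 331 = 331 + d)
w(y(6, -20)) - 329534 = (331 + 3*6) - 329534 = (331 + 18) - 329534 = 349 - 329534 = -329185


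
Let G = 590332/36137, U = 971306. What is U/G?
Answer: 17550042461/295166 ≈ 59458.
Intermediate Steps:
G = 590332/36137 (G = 590332*(1/36137) = 590332/36137 ≈ 16.336)
U/G = 971306/(590332/36137) = 971306*(36137/590332) = 17550042461/295166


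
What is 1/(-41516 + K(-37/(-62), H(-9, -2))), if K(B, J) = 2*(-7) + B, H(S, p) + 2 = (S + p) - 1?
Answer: -62/2574823 ≈ -2.4079e-5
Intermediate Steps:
H(S, p) = -3 + S + p (H(S, p) = -2 + ((S + p) - 1) = -2 + (-1 + S + p) = -3 + S + p)
K(B, J) = -14 + B
1/(-41516 + K(-37/(-62), H(-9, -2))) = 1/(-41516 + (-14 - 37/(-62))) = 1/(-41516 + (-14 - 37*(-1/62))) = 1/(-41516 + (-14 + 37/62)) = 1/(-41516 - 831/62) = 1/(-2574823/62) = -62/2574823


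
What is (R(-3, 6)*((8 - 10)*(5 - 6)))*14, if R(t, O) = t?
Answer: -84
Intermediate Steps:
(R(-3, 6)*((8 - 10)*(5 - 6)))*14 = -3*(8 - 10)*(5 - 6)*14 = -(-6)*(-1)*14 = -3*2*14 = -6*14 = -84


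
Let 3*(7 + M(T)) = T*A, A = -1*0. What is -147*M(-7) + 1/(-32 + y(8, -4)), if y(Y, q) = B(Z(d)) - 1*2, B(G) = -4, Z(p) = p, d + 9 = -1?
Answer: 39101/38 ≈ 1029.0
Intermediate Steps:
d = -10 (d = -9 - 1 = -10)
A = 0
y(Y, q) = -6 (y(Y, q) = -4 - 1*2 = -4 - 2 = -6)
M(T) = -7 (M(T) = -7 + (T*0)/3 = -7 + (1/3)*0 = -7 + 0 = -7)
-147*M(-7) + 1/(-32 + y(8, -4)) = -147*(-7) + 1/(-32 - 6) = 1029 + 1/(-38) = 1029 - 1/38 = 39101/38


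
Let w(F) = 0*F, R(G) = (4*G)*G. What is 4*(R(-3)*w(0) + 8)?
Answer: 32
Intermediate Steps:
R(G) = 4*G**2
w(F) = 0
4*(R(-3)*w(0) + 8) = 4*((4*(-3)**2)*0 + 8) = 4*((4*9)*0 + 8) = 4*(36*0 + 8) = 4*(0 + 8) = 4*8 = 32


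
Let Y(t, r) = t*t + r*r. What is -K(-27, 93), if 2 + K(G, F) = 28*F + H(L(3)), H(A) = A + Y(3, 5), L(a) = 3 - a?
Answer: -2636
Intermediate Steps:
Y(t, r) = r**2 + t**2 (Y(t, r) = t**2 + r**2 = r**2 + t**2)
H(A) = 34 + A (H(A) = A + (5**2 + 3**2) = A + (25 + 9) = A + 34 = 34 + A)
K(G, F) = 32 + 28*F (K(G, F) = -2 + (28*F + (34 + (3 - 1*3))) = -2 + (28*F + (34 + (3 - 3))) = -2 + (28*F + (34 + 0)) = -2 + (28*F + 34) = -2 + (34 + 28*F) = 32 + 28*F)
-K(-27, 93) = -(32 + 28*93) = -(32 + 2604) = -1*2636 = -2636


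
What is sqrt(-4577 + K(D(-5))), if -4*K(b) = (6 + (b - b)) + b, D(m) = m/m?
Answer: 3*I*sqrt(2035)/2 ≈ 67.667*I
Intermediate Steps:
D(m) = 1
K(b) = -3/2 - b/4 (K(b) = -((6 + (b - b)) + b)/4 = -((6 + 0) + b)/4 = -(6 + b)/4 = -3/2 - b/4)
sqrt(-4577 + K(D(-5))) = sqrt(-4577 + (-3/2 - 1/4*1)) = sqrt(-4577 + (-3/2 - 1/4)) = sqrt(-4577 - 7/4) = sqrt(-18315/4) = 3*I*sqrt(2035)/2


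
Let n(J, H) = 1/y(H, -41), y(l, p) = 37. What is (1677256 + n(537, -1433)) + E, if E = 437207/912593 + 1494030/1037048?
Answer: 29366188224902105667/17508450791084 ≈ 1.6773e+6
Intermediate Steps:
E = 908422982363/473201372732 (E = 437207*(1/912593) + 1494030*(1/1037048) = 437207/912593 + 747015/518524 = 908422982363/473201372732 ≈ 1.9197)
n(J, H) = 1/37
(1677256 + n(537, -1433)) + E = (1677256 + 1/37) + 908422982363/473201372732 = 62058473/37 + 908422982363/473201372732 = 29366188224902105667/17508450791084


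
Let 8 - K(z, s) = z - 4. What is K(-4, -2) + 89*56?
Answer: 5000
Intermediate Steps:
K(z, s) = 12 - z (K(z, s) = 8 - (z - 4) = 8 - (-4 + z) = 8 + (4 - z) = 12 - z)
K(-4, -2) + 89*56 = (12 - 1*(-4)) + 89*56 = (12 + 4) + 4984 = 16 + 4984 = 5000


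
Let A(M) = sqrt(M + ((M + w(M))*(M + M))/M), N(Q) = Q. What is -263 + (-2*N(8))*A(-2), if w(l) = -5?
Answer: -263 - 64*I ≈ -263.0 - 64.0*I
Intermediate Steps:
A(M) = sqrt(-10 + 3*M) (A(M) = sqrt(M + ((M - 5)*(M + M))/M) = sqrt(M + ((-5 + M)*(2*M))/M) = sqrt(M + (2*M*(-5 + M))/M) = sqrt(M + (-10 + 2*M)) = sqrt(-10 + 3*M))
-263 + (-2*N(8))*A(-2) = -263 + (-2*8)*sqrt(-10 + 3*(-2)) = -263 - 16*sqrt(-10 - 6) = -263 - 64*I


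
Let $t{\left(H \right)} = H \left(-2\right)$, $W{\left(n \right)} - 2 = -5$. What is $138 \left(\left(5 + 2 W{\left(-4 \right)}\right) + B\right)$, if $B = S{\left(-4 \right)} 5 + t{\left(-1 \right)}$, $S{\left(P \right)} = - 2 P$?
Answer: $5658$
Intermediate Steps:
$W{\left(n \right)} = -3$ ($W{\left(n \right)} = 2 - 5 = -3$)
$t{\left(H \right)} = - 2 H$
$B = 42$ ($B = \left(-2\right) \left(-4\right) 5 - -2 = 8 \cdot 5 + 2 = 40 + 2 = 42$)
$138 \left(\left(5 + 2 W{\left(-4 \right)}\right) + B\right) = 138 \left(\left(5 + 2 \left(-3\right)\right) + 42\right) = 138 \left(\left(5 - 6\right) + 42\right) = 138 \left(-1 + 42\right) = 138 \cdot 41 = 5658$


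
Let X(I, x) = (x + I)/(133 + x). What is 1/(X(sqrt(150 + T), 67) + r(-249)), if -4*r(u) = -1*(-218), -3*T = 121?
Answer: -3249900/176030669 - 100*sqrt(987)/176030669 ≈ -0.018480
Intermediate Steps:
T = -121/3 (T = -1/3*121 = -121/3 ≈ -40.333)
X(I, x) = (I + x)/(133 + x)
r(u) = -109/2 (r(u) = -(-1)*(-218)/4 = -1/4*218 = -109/2)
1/(X(sqrt(150 + T), 67) + r(-249)) = 1/((sqrt(150 - 121/3) + 67)/(133 + 67) - 109/2) = 1/((sqrt(329/3) + 67)/200 - 109/2) = 1/((sqrt(987)/3 + 67)/200 - 109/2) = 1/((67 + sqrt(987)/3)/200 - 109/2) = 1/((67/200 + sqrt(987)/600) - 109/2) = 1/(-10833/200 + sqrt(987)/600)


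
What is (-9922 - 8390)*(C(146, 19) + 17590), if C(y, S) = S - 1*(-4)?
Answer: -322529256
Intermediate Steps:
C(y, S) = 4 + S (C(y, S) = S + 4 = 4 + S)
(-9922 - 8390)*(C(146, 19) + 17590) = (-9922 - 8390)*((4 + 19) + 17590) = -18312*(23 + 17590) = -18312*17613 = -322529256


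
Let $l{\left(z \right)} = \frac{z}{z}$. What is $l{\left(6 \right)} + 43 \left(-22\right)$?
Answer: $-945$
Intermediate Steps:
$l{\left(z \right)} = 1$
$l{\left(6 \right)} + 43 \left(-22\right) = 1 + 43 \left(-22\right) = 1 - 946 = -945$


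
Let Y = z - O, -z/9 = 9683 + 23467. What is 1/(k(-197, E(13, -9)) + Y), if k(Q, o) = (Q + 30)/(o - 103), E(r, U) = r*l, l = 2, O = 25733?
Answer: -77/24954224 ≈ -3.0856e-6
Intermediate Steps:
z = -298350 (z = -9*(9683 + 23467) = -9*33150 = -298350)
E(r, U) = 2*r (E(r, U) = r*2 = 2*r)
Y = -324083 (Y = -298350 - 1*25733 = -298350 - 25733 = -324083)
k(Q, o) = (30 + Q)/(-103 + o)
1/(k(-197, E(13, -9)) + Y) = 1/((30 - 197)/(-103 + 2*13) - 324083) = 1/(-167/(-103 + 26) - 324083) = 1/(-167/(-77) - 324083) = 1/(-1/77*(-167) - 324083) = 1/(167/77 - 324083) = 1/(-24954224/77) = -77/24954224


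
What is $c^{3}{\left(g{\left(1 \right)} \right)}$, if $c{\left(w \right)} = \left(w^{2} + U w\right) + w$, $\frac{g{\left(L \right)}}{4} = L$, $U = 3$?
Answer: $32768$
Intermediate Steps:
$g{\left(L \right)} = 4 L$
$c{\left(w \right)} = w^{2} + 4 w$ ($c{\left(w \right)} = \left(w^{2} + 3 w\right) + w = w^{2} + 4 w$)
$c^{3}{\left(g{\left(1 \right)} \right)} = \left(4 \cdot 1 \left(4 + 4 \cdot 1\right)\right)^{3} = \left(4 \left(4 + 4\right)\right)^{3} = \left(4 \cdot 8\right)^{3} = 32^{3} = 32768$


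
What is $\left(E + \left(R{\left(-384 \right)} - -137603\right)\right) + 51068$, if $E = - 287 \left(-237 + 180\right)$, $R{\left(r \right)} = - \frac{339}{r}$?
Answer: $\frac{26243953}{128} \approx 2.0503 \cdot 10^{5}$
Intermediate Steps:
$E = 16359$ ($E = \left(-287\right) \left(-57\right) = 16359$)
$\left(E + \left(R{\left(-384 \right)} - -137603\right)\right) + 51068 = \left(16359 - \left(-137603 + \frac{339}{-384}\right)\right) + 51068 = \left(16359 + \left(\left(-339\right) \left(- \frac{1}{384}\right) + 137603\right)\right) + 51068 = \left(16359 + \left(\frac{113}{128} + 137603\right)\right) + 51068 = \left(16359 + \frac{17613297}{128}\right) + 51068 = \frac{19707249}{128} + 51068 = \frac{26243953}{128}$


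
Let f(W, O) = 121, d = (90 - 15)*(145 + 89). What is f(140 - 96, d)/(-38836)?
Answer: -121/38836 ≈ -0.0031157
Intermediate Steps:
d = 17550 (d = 75*234 = 17550)
f(140 - 96, d)/(-38836) = 121/(-38836) = 121*(-1/38836) = -121/38836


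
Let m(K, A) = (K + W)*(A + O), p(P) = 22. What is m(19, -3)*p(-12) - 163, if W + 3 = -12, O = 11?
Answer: 541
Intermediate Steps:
W = -15 (W = -3 - 12 = -15)
m(K, A) = (-15 + K)*(11 + A) (m(K, A) = (K - 15)*(A + 11) = (-15 + K)*(11 + A))
m(19, -3)*p(-12) - 163 = (-165 - 15*(-3) + 11*19 - 3*19)*22 - 163 = (-165 + 45 + 209 - 57)*22 - 163 = 32*22 - 163 = 704 - 163 = 541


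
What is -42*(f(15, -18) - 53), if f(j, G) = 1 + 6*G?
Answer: 6720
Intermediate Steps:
-42*(f(15, -18) - 53) = -42*((1 + 6*(-18)) - 53) = -42*((1 - 108) - 53) = -42*(-107 - 53) = -42*(-160) = 6720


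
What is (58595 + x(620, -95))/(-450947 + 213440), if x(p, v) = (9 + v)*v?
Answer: -22255/79169 ≈ -0.28111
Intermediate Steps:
x(p, v) = v*(9 + v)
(58595 + x(620, -95))/(-450947 + 213440) = (58595 - 95*(9 - 95))/(-450947 + 213440) = (58595 - 95*(-86))/(-237507) = (58595 + 8170)*(-1/237507) = 66765*(-1/237507) = -22255/79169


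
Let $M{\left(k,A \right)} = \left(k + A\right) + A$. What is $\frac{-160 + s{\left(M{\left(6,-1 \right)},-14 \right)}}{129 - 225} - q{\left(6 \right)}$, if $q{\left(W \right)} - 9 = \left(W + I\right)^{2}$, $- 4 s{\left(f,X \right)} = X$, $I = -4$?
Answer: $- \frac{2183}{192} \approx -11.37$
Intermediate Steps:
$M{\left(k,A \right)} = k + 2 A$ ($M{\left(k,A \right)} = \left(A + k\right) + A = k + 2 A$)
$s{\left(f,X \right)} = - \frac{X}{4}$
$q{\left(W \right)} = 9 + \left(-4 + W\right)^{2}$ ($q{\left(W \right)} = 9 + \left(W - 4\right)^{2} = 9 + \left(-4 + W\right)^{2}$)
$\frac{-160 + s{\left(M{\left(6,-1 \right)},-14 \right)}}{129 - 225} - q{\left(6 \right)} = \frac{-160 - - \frac{7}{2}}{129 - 225} - \left(9 + \left(-4 + 6\right)^{2}\right) = \frac{-160 + \frac{7}{2}}{-96} - \left(9 + 2^{2}\right) = \left(- \frac{313}{2}\right) \left(- \frac{1}{96}\right) - \left(9 + 4\right) = \frac{313}{192} - 13 = - \frac{2183}{192}$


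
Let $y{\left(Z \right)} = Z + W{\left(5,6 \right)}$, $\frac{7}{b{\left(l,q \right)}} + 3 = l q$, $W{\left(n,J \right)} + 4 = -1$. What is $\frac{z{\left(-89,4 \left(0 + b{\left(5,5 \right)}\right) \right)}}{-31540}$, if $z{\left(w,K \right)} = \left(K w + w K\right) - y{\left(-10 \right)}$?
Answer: $\frac{2327}{346940} \approx 0.0067072$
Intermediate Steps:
$W{\left(n,J \right)} = -5$ ($W{\left(n,J \right)} = -4 - 1 = -5$)
$b{\left(l,q \right)} = \frac{7}{-3 + l q}$
$y{\left(Z \right)} = -5 + Z$ ($y{\left(Z \right)} = Z - 5 = -5 + Z$)
$z{\left(w,K \right)} = 15 + 2 K w$ ($z{\left(w,K \right)} = \left(K w + w K\right) - \left(-5 - 10\right) = \left(K w + K w\right) - -15 = 2 K w + 15 = 15 + 2 K w$)
$\frac{z{\left(-89,4 \left(0 + b{\left(5,5 \right)}\right) \right)}}{-31540} = \frac{15 + 2 \cdot 4 \left(0 + \frac{7}{-3 + 5 \cdot 5}\right) \left(-89\right)}{-31540} = \left(15 + 2 \cdot 4 \left(0 + \frac{7}{-3 + 25}\right) \left(-89\right)\right) \left(- \frac{1}{31540}\right) = \left(15 + 2 \cdot 4 \left(0 + \frac{7}{22}\right) \left(-89\right)\right) \left(- \frac{1}{31540}\right) = \left(15 + 2 \cdot 4 \cdot \frac{7}{22} \left(-89\right)\right) \left(- \frac{1}{31540}\right) = \left(15 + 2 \cdot \frac{14}{11} \left(-89\right)\right) \left(- \frac{1}{31540}\right) = \left(15 - \frac{2492}{11}\right) \left(- \frac{1}{31540}\right) = \left(- \frac{2327}{11}\right) \left(- \frac{1}{31540}\right) = \frac{2327}{346940}$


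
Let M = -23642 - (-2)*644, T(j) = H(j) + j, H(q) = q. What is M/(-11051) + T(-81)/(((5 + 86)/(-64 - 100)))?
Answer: 295637182/1005641 ≈ 293.98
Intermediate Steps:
T(j) = 2*j (T(j) = j + j = 2*j)
M = -22354 (M = -23642 - 1*(-1288) = -23642 + 1288 = -22354)
M/(-11051) + T(-81)/(((5 + 86)/(-64 - 100))) = -22354/(-11051) + (2*(-81))/(((5 + 86)/(-64 - 100))) = -22354*(-1/11051) - 162/(91/(-164)) = 22354/11051 - 162/((-1/164*91)) = 22354/11051 - 162/(-91/164) = 22354/11051 - 162*(-164/91) = 22354/11051 + 26568/91 = 295637182/1005641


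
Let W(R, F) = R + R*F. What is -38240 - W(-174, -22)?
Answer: -41894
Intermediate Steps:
W(R, F) = R + F*R
-38240 - W(-174, -22) = -38240 - (-174)*(1 - 22) = -38240 - (-174)*(-21) = -38240 - 1*3654 = -38240 - 3654 = -41894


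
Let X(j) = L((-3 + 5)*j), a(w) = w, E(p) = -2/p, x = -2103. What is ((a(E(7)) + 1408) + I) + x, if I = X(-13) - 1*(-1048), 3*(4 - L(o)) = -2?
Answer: 7505/21 ≈ 357.38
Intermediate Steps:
L(o) = 14/3 (L(o) = 4 - ⅓*(-2) = 4 + ⅔ = 14/3)
X(j) = 14/3
I = 3158/3 (I = 14/3 - 1*(-1048) = 14/3 + 1048 = 3158/3 ≈ 1052.7)
((a(E(7)) + 1408) + I) + x = ((-2/7 + 1408) + 3158/3) - 2103 = (9854/7 + 3158/3) - 2103 = 51668/21 - 2103 = 7505/21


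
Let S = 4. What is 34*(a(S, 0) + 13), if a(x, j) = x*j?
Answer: 442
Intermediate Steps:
a(x, j) = j*x
34*(a(S, 0) + 13) = 34*(0*4 + 13) = 34*(0 + 13) = 34*13 = 442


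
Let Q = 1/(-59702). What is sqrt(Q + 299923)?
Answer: sqrt(1069024187822390)/59702 ≈ 547.65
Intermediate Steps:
Q = -1/59702 ≈ -1.6750e-5
sqrt(Q + 299923) = sqrt(-1/59702 + 299923) = sqrt(17906002945/59702) = sqrt(1069024187822390)/59702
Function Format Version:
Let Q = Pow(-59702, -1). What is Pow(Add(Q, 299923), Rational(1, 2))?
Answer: Mul(Rational(1, 59702), Pow(1069024187822390, Rational(1, 2))) ≈ 547.65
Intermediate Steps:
Q = Rational(-1, 59702) ≈ -1.6750e-5
Pow(Add(Q, 299923), Rational(1, 2)) = Pow(Add(Rational(-1, 59702), 299923), Rational(1, 2)) = Pow(Rational(17906002945, 59702), Rational(1, 2)) = Mul(Rational(1, 59702), Pow(1069024187822390, Rational(1, 2)))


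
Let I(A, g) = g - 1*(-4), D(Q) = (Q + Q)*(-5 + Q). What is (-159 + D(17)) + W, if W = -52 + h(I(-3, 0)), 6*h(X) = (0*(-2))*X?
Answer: 197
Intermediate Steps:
D(Q) = 2*Q*(-5 + Q) (D(Q) = (2*Q)*(-5 + Q) = 2*Q*(-5 + Q))
I(A, g) = 4 + g (I(A, g) = g + 4 = 4 + g)
h(X) = 0 (h(X) = ((0*(-2))*X)/6 = (0*X)/6 = (1/6)*0 = 0)
W = -52 (W = -52 + 0 = -52)
(-159 + D(17)) + W = (-159 + 2*17*(-5 + 17)) - 52 = (-159 + 2*17*12) - 52 = (-159 + 408) - 52 = 249 - 52 = 197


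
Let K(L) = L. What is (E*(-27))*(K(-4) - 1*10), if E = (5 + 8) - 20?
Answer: -2646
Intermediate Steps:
E = -7 (E = 13 - 20 = -7)
(E*(-27))*(K(-4) - 1*10) = (-7*(-27))*(-4 - 1*10) = 189*(-4 - 10) = 189*(-14) = -2646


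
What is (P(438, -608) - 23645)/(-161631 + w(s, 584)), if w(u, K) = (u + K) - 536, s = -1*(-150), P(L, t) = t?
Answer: 24253/161433 ≈ 0.15024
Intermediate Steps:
s = 150
w(u, K) = -536 + K + u (w(u, K) = (K + u) - 536 = -536 + K + u)
(P(438, -608) - 23645)/(-161631 + w(s, 584)) = (-608 - 23645)/(-161631 + (-536 + 584 + 150)) = -24253/(-161631 + 198) = -24253/(-161433) = -24253*(-1/161433) = 24253/161433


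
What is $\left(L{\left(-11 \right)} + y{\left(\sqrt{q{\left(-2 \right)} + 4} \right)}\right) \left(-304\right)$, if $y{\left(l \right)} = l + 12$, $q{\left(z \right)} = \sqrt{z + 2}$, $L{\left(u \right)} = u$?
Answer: $-912$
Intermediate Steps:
$q{\left(z \right)} = \sqrt{2 + z}$
$y{\left(l \right)} = 12 + l$
$\left(L{\left(-11 \right)} + y{\left(\sqrt{q{\left(-2 \right)} + 4} \right)}\right) \left(-304\right) = \left(-11 + \left(12 + \sqrt{\sqrt{2 - 2} + 4}\right)\right) \left(-304\right) = \left(-11 + \left(12 + \sqrt{\sqrt{0} + 4}\right)\right) \left(-304\right) = \left(-11 + \left(12 + \sqrt{0 + 4}\right)\right) \left(-304\right) = \left(-11 + \left(12 + \sqrt{4}\right)\right) \left(-304\right) = \left(-11 + \left(12 + 2\right)\right) \left(-304\right) = \left(-11 + 14\right) \left(-304\right) = 3 \left(-304\right) = -912$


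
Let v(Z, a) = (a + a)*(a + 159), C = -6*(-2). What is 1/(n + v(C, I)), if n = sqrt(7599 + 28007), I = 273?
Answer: 117936/27817782389 - sqrt(35606)/55635564778 ≈ 4.2362e-6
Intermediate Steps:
C = 12
v(Z, a) = 2*a*(159 + a) (v(Z, a) = (2*a)*(159 + a) = 2*a*(159 + a))
n = sqrt(35606) ≈ 188.70
1/(n + v(C, I)) = 1/(sqrt(35606) + 2*273*(159 + 273)) = 1/(sqrt(35606) + 2*273*432) = 1/(sqrt(35606) + 235872) = 1/(235872 + sqrt(35606))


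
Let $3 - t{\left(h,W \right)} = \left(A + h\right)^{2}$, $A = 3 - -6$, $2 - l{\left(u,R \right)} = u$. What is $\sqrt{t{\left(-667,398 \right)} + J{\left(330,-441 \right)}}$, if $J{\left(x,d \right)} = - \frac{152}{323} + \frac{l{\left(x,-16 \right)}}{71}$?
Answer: $\frac{i \sqrt{630766215697}}{1207} \approx 658.0 i$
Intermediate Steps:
$l{\left(u,R \right)} = 2 - u$
$A = 9$ ($A = 3 + 6 = 9$)
$J{\left(x,d \right)} = - \frac{534}{1207} - \frac{x}{71}$ ($J{\left(x,d \right)} = - \frac{152}{323} + \frac{2 - x}{71} = \left(-152\right) \frac{1}{323} + \left(2 - x\right) \frac{1}{71} = - \frac{8}{17} - \left(- \frac{2}{71} + \frac{x}{71}\right) = - \frac{534}{1207} - \frac{x}{71}$)
$t{\left(h,W \right)} = 3 - \left(9 + h\right)^{2}$
$\sqrt{t{\left(-667,398 \right)} + J{\left(330,-441 \right)}} = \sqrt{\left(3 - \left(9 - 667\right)^{2}\right) - \frac{6144}{1207}} = \sqrt{\left(3 - \left(-658\right)^{2}\right) - \frac{6144}{1207}} = \sqrt{\left(3 - 432964\right) - \frac{6144}{1207}} = \sqrt{-432961 - \frac{6144}{1207}} = \sqrt{- \frac{522590071}{1207}} = \frac{i \sqrt{630766215697}}{1207}$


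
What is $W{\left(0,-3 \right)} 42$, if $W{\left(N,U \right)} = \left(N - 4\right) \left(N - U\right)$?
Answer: $-504$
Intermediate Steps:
$W{\left(N,U \right)} = \left(-4 + N\right) \left(N - U\right)$
$W{\left(0,-3 \right)} 42 = \left(0^{2} - 0 + 4 \left(-3\right) - 0 \left(-3\right)\right) 42 = \left(0 + 0 - 12 + 0\right) 42 = \left(-12\right) 42 = -504$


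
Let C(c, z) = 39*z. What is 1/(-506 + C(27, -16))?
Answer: -1/1130 ≈ -0.00088496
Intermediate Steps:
1/(-506 + C(27, -16)) = 1/(-506 + 39*(-16)) = 1/(-506 - 624) = 1/(-1130) = -1/1130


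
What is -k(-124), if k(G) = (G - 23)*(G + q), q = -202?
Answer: -47922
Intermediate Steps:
k(G) = (-202 + G)*(-23 + G) (k(G) = (G - 23)*(G - 202) = (-23 + G)*(-202 + G) = (-202 + G)*(-23 + G))
-k(-124) = -(4646 + (-124)² - 225*(-124)) = -(4646 + 15376 + 27900) = -1*47922 = -47922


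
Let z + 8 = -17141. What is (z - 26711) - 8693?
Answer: -52553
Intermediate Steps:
z = -17149 (z = -8 - 17141 = -17149)
(z - 26711) - 8693 = (-17149 - 26711) - 8693 = -43860 - 8693 = -52553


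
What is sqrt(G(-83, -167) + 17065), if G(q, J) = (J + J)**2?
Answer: sqrt(128621) ≈ 358.64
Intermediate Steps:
G(q, J) = 4*J**2 (G(q, J) = (2*J)**2 = 4*J**2)
sqrt(G(-83, -167) + 17065) = sqrt(4*(-167)**2 + 17065) = sqrt(4*27889 + 17065) = sqrt(111556 + 17065) = sqrt(128621)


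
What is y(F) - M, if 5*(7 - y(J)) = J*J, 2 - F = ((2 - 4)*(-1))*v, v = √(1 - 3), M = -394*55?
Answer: 108389/5 + 8*I*√2/5 ≈ 21678.0 + 2.2627*I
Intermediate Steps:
M = -21670
v = I*√2 (v = √(-2) = I*√2 ≈ 1.4142*I)
F = 2 - 2*I*√2 (F = 2 - (2 - 4)*(-1)*I*√2 = 2 - (-2*(-1))*I*√2 = 2 - 2*I*√2 ≈ 2.0 - 2.8284*I)
y(J) = 7 - J²/5 (y(J) = 7 - J*J/5 = 7 - J²/5)
y(F) - M = (7 - (2 - 2*I*√2)²/5) - 1*(-21670) = (7 - (2 - 2*I*√2)²/5) + 21670 = 21677 - (2 - 2*I*√2)²/5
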